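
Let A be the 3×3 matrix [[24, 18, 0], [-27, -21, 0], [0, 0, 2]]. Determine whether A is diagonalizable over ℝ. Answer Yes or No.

Yes

Characteristic polynomial: p(λ) = λ^3 - 5λ^2 - 12λ + 36 = (λ - 6)(λ - 2)(λ + 3).
All 3 eigenvalues are distinct, so A is diagonalizable.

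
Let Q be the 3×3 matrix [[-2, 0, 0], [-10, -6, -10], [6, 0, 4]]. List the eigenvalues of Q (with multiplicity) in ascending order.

Characteristic polynomial: p(t) = t^3 + 4t^2 - 20t - 48 = (t - 4)(t + 2)(t + 6).
Roots (with multiplicity): -6, -2, 4.

-6, -2, 4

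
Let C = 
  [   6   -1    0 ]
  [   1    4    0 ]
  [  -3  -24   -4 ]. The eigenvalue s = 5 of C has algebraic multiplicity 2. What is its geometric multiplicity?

1

C − 5I = [[1, -1, 0], [1, -1, 0], [-3, -24, -9]].
This matrix has rank 2, so its null space has dimension 3 − 2 = 1.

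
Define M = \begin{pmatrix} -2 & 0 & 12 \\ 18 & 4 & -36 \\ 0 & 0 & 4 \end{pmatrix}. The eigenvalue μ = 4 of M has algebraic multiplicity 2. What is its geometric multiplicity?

M − 4I = [[-6, 0, 12], [18, 0, -36], [0, 0, 0]].
This matrix has rank 1, so its null space has dimension 3 − 1 = 2.

2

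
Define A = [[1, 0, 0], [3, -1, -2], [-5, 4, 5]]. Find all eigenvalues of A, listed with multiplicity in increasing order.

1, 1, 3

Characteristic polynomial: p(s) = s^3 - 5s^2 + 7s - 3 = (s - 3)(s - 1)^2.
Roots (with multiplicity): 1, 1, 3.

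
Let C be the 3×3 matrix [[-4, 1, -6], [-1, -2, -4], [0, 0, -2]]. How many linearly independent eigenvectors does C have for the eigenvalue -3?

C + 3I = [[-1, 1, -6], [-1, 1, -4], [0, 0, 1]].
This matrix has rank 2, so its null space has dimension 3 − 2 = 1.

1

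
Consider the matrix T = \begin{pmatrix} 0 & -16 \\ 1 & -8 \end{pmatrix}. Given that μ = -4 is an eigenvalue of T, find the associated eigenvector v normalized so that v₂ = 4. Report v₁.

16

T + 4I = [[4, -16], [1, -4]].
Solving (T + 4I)v = 0 gives the eigenspace spanned by (16, 4).
With v₂ = 4, v = (16, 4), so v₁ = 16.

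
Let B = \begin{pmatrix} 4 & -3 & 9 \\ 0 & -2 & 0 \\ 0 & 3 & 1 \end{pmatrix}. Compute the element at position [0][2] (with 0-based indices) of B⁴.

765

Characteristic polynomial: λ^3 - 3λ^2 - 6λ + 8 = (λ - 4)(λ - 1)(λ + 2), so the eigenvalues are -2, 1, 4.
λ=4: eigenvector (1, 0, 0).
λ=1: eigenvector (-3, 0, 1).
λ=-2: eigenvector (-2, -1, 1).
P = [[1, -3, -2], [0, 0, -1], [0, 1, 1]], D = diag(4, 1, -2), P⁻¹ = [[1, 1, 3], [0, 1, 1], [0, -1, 0]].
B⁴ = P·diag(256, 1, 16)·P⁻¹ = [[256, 285, 765], [0, 16, 0], [0, -15, 1]].
The requested entry is 765.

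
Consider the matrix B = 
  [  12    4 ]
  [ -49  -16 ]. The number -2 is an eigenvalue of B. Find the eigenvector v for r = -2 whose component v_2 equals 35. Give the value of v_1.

-10

B + 2I = [[14, 4], [-49, -14]].
Solving (B + 2I)v = 0 gives the eigenspace spanned by (-10, 35).
With v_2 = 35, v = (-10, 35), so v_1 = -10.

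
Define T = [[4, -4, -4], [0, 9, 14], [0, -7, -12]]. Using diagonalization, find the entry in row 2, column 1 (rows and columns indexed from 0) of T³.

-133

Characteristic polynomial: r^3 - r^2 - 22r + 40 = (r - 4)(r - 2)(r + 5), so the eigenvalues are -5, 2, 4.
r=4: eigenvector (1, 0, 0).
r=2: eigenvector (2, 2, -1).
r=-5: eigenvector (0, -1, 1).
P = [[1, 2, 0], [0, 2, -1], [0, -1, 1]], D = diag(4, 2, -5), P⁻¹ = [[1, -2, -2], [0, 1, 1], [0, 1, 2]].
T³ = P·diag(64, 8, -125)·P⁻¹ = [[64, -112, -112], [0, 141, 266], [0, -133, -258]].
The requested entry is -133.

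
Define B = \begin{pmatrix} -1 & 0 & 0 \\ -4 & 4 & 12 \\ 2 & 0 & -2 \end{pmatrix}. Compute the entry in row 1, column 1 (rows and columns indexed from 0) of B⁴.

256

Characteristic polynomial: λ^3 - λ^2 - 10λ - 8 = (λ - 4)(λ + 1)(λ + 2), so the eigenvalues are -2, -1, 4.
λ=-1: eigenvector (1, -4, 2).
λ=-2: eigenvector (0, -2, 1).
λ=4: eigenvector (0, 1, 0).
P = [[1, 0, 0], [-4, -2, 1], [2, 1, 0]], D = diag(-1, -2, 4), P⁻¹ = [[1, 0, 0], [-2, 0, 1], [0, 1, 2]].
B⁴ = P·diag(1, 16, 256)·P⁻¹ = [[1, 0, 0], [60, 256, 480], [-30, 0, 16]].
The requested entry is 256.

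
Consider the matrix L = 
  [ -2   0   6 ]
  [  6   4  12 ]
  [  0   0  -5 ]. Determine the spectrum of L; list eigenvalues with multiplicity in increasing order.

-5, -2, 4

Characteristic polynomial: p(t) = t^3 + 3t^2 - 18t - 40 = (t - 4)(t + 2)(t + 5).
Roots (with multiplicity): -5, -2, 4.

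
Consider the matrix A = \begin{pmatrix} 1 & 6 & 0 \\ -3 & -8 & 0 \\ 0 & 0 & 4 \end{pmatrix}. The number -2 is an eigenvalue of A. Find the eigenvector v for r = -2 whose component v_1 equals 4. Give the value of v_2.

A + 2I = [[3, 6, 0], [-3, -6, 0], [0, 0, 6]].
Solving (A + 2I)v = 0 gives the eigenspace spanned by (4, -2, 0).
With v_1 = 4, v = (4, -2, 0), so v_2 = -2.

-2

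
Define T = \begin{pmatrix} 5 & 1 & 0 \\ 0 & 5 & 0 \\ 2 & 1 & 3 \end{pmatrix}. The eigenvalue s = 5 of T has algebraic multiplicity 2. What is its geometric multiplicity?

T − 5I = [[0, 1, 0], [0, 0, 0], [2, 1, -2]].
This matrix has rank 2, so its null space has dimension 3 − 2 = 1.

1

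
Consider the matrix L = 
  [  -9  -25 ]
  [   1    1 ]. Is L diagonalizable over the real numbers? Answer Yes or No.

No

Characteristic polynomial: p(λ) = λ^2 + 8λ + 16 = (λ + 4)^2.
λ = -4 has algebraic multiplicity 2; rank(L + 4I) = 1, so geometric multiplicity = 1.
Geometric multiplicity < algebraic multiplicity, so L is not diagonalizable.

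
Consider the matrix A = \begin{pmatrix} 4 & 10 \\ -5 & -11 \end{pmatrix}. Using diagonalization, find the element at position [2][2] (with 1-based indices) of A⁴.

Characteristic polynomial: μ^2 + 7μ + 6 = (μ + 1)(μ + 6), so the eigenvalues are -6, -1.
μ=-1: eigenvector (2, -1).
μ=-6: eigenvector (-1, 1).
P = [[2, -1], [-1, 1]], D = diag(-1, -6), P⁻¹ = [[1, 1], [1, 2]].
A⁴ = P·diag(1, 1296)·P⁻¹ = [[-1294, -2590], [1295, 2591]].
The requested entry is 2591.

2591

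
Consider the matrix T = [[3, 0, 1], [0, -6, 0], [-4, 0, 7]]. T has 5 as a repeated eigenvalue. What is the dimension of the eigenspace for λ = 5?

1

T − 5I = [[-2, 0, 1], [0, -11, 0], [-4, 0, 2]].
This matrix has rank 2, so its null space has dimension 3 − 2 = 1.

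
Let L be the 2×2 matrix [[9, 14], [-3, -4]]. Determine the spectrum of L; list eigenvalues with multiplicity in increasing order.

Characteristic polynomial: p(s) = s^2 - 5s + 6 = (s - 3)(s - 2).
Roots (with multiplicity): 2, 3.

2, 3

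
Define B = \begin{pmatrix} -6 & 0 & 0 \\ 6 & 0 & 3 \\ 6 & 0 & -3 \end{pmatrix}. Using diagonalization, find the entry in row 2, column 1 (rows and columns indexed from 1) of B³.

Characteristic polynomial: r^3 + 9r^2 + 18r = r(r + 3)(r + 6), so the eigenvalues are -6, -3, 0.
r=-6: eigenvector (1, 0, -2).
r=0: eigenvector (0, 1, 0).
r=-3: eigenvector (0, -1, 1).
P = [[1, 0, 0], [0, 1, -1], [-2, 0, 1]], D = diag(-6, 0, -3), P⁻¹ = [[1, 0, 0], [2, 1, 1], [2, 0, 1]].
B³ = P·diag(-216, 0, -27)·P⁻¹ = [[-216, 0, 0], [54, 0, 27], [378, 0, -27]].
The requested entry is 54.

54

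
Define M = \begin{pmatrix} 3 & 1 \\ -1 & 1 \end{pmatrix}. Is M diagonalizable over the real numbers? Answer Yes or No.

Characteristic polynomial: p(t) = t^2 - 4t + 4 = (t - 2)^2.
t = 2 has algebraic multiplicity 2; rank(M − 2I) = 1, so geometric multiplicity = 1.
Geometric multiplicity < algebraic multiplicity, so M is not diagonalizable.

No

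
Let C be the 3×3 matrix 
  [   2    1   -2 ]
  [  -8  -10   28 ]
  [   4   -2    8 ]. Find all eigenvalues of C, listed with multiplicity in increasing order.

Characteristic polynomial: p(μ) = μ^3 - 12μ - 16 = (μ - 4)(μ + 2)^2.
Roots (with multiplicity): -2, -2, 4.

-2, -2, 4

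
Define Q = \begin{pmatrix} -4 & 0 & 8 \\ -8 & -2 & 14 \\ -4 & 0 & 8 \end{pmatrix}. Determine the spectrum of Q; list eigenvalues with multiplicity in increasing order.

Characteristic polynomial: p(r) = r^3 - 2r^2 - 8r = r(r - 4)(r + 2).
Roots (with multiplicity): -2, 0, 4.

-2, 0, 4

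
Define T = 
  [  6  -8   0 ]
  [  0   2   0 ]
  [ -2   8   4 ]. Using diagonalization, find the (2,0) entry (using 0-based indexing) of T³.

Characteristic polynomial: r^3 - 12r^2 + 44r - 48 = (r - 6)(r - 4)(r - 2), so the eigenvalues are 2, 4, 6.
r=2: eigenvector (2, 1, -2).
r=6: eigenvector (1, 0, -1).
r=4: eigenvector (0, 0, 1).
P = [[2, 1, 0], [1, 0, 0], [-2, -1, 1]], D = diag(2, 6, 4), P⁻¹ = [[0, 1, 0], [1, -2, 0], [1, 0, 1]].
T³ = P·diag(8, 216, 64)·P⁻¹ = [[216, -416, 0], [0, 8, 0], [-152, 416, 64]].
The requested entry is -152.

-152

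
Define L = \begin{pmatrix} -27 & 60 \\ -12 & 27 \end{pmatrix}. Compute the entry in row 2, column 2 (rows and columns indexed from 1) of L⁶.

729

Characteristic polynomial: μ^2 - 9 = (μ - 3)(μ + 3), so the eigenvalues are -3, 3.
μ=3: eigenvector (-2, -1).
μ=-3: eigenvector (5, 2).
P = [[-2, 5], [-1, 2]], D = diag(3, -3), P⁻¹ = [[2, -5], [1, -2]].
L⁶ = P·diag(729, 729)·P⁻¹ = [[729, 0], [0, 729]].
The requested entry is 729.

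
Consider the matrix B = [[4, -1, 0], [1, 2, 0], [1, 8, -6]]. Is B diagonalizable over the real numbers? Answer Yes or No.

Characteristic polynomial: p(μ) = μ^3 - 27μ + 54 = (μ - 3)^2(μ + 6).
μ = 3 has algebraic multiplicity 2; rank(B − 3I) = 2, so geometric multiplicity = 1.
Geometric multiplicity < algebraic multiplicity, so B is not diagonalizable.

No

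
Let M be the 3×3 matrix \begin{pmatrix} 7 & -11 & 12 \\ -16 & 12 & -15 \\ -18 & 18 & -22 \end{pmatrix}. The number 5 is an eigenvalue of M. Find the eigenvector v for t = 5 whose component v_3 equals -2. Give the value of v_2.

M − 5I = [[2, -11, 12], [-16, 7, -15], [-18, 18, -27]].
Solving (M − 5I)v = 0 gives the eigenspace spanned by (1, -2, -2).
With v_3 = -2, v = (1, -2, -2), so v_2 = -2.

-2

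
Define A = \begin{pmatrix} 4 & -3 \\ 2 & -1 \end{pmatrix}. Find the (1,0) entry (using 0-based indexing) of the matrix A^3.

Characteristic polynomial: s^2 - 3s + 2 = (s - 2)(s - 1), so the eigenvalues are 1, 2.
s=1: eigenvector (1, 1).
s=2: eigenvector (-3, -2).
P = [[1, -3], [1, -2]], D = diag(1, 2), P⁻¹ = [[-2, 3], [-1, 1]].
A³ = P·diag(1, 8)·P⁻¹ = [[22, -21], [14, -13]].
The requested entry is 14.

14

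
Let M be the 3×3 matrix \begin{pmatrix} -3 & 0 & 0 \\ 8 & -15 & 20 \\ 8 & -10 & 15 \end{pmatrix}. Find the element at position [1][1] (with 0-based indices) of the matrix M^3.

Characteristic polynomial: λ^3 + 3λ^2 - 25λ - 75 = (λ - 5)(λ + 3)(λ + 5), so the eigenvalues are -5, -3, 5.
λ=-3: eigenvector (1, -1, -1).
λ=5: eigenvector (0, -1, -1).
λ=-5: eigenvector (0, 2, 1).
P = [[1, 0, 0], [-1, -1, 2], [-1, -1, 1]], D = diag(-3, 5, -5), P⁻¹ = [[1, 0, 0], [-1, 1, -2], [0, 1, -1]].
M³ = P·diag(-27, 125, -125)·P⁻¹ = [[-27, 0, 0], [152, -375, 500], [152, -250, 375]].
The requested entry is -375.

-375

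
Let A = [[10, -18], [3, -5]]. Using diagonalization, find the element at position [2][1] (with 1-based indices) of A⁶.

4095

Characteristic polynomial: t^2 - 5t + 4 = (t - 4)(t - 1), so the eigenvalues are 1, 4.
t=4: eigenvector (3, 1).
t=1: eigenvector (2, 1).
P = [[3, 2], [1, 1]], D = diag(4, 1), P⁻¹ = [[1, -2], [-1, 3]].
A⁶ = P·diag(4096, 1)·P⁻¹ = [[12286, -24570], [4095, -8189]].
The requested entry is 4095.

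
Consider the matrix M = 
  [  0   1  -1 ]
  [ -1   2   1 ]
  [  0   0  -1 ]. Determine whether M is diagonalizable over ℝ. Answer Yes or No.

No

Characteristic polynomial: p(λ) = λ^3 - λ^2 - λ + 1 = (λ - 1)^2(λ + 1).
λ = 1 has algebraic multiplicity 2; rank(M − 1I) = 2, so geometric multiplicity = 1.
Geometric multiplicity < algebraic multiplicity, so M is not diagonalizable.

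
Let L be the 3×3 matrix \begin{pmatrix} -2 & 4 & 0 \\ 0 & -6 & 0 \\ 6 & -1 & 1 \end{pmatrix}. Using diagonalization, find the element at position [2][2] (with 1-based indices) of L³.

-216

Characteristic polynomial: λ^3 + 7λ^2 + 4λ - 12 = (λ - 1)(λ + 2)(λ + 6), so the eigenvalues are -6, -2, 1.
λ=-6: eigenvector (-1, 1, 1).
λ=-2: eigenvector (1, 0, -2).
λ=1: eigenvector (0, 0, 1).
P = [[-1, 1, 0], [1, 0, 0], [1, -2, 1]], D = diag(-6, -2, 1), P⁻¹ = [[0, 1, 0], [1, 1, 0], [2, 1, 1]].
L³ = P·diag(-216, -8, 1)·P⁻¹ = [[-8, 208, 0], [0, -216, 0], [18, -199, 1]].
The requested entry is -216.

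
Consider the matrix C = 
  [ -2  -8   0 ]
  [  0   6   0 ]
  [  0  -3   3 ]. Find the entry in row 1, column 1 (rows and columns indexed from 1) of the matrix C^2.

Characteristic polynomial: t^3 - 7t^2 + 36 = (t - 6)(t - 3)(t + 2), so the eigenvalues are -2, 3, 6.
t=-2: eigenvector (1, 0, 0).
t=6: eigenvector (-1, 1, -1).
t=3: eigenvector (0, 0, 1).
P = [[1, -1, 0], [0, 1, 0], [0, -1, 1]], D = diag(-2, 6, 3), P⁻¹ = [[1, 1, 0], [0, 1, 0], [0, 1, 1]].
C² = P·diag(4, 36, 9)·P⁻¹ = [[4, -32, 0], [0, 36, 0], [0, -27, 9]].
The requested entry is 4.

4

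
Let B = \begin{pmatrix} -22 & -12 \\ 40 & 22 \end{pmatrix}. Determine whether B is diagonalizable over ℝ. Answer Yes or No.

Characteristic polynomial: p(t) = t^2 - 4 = (t - 2)(t + 2).
All 2 eigenvalues are distinct, so B is diagonalizable.

Yes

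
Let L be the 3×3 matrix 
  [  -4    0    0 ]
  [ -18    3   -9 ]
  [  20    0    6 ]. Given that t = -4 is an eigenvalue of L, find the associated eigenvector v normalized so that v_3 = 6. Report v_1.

L + 4I = [[0, 0, 0], [-18, 7, -9], [20, 0, 10]].
Solving (L + 4I)v = 0 gives the eigenspace spanned by (-3, 0, 6).
With v_3 = 6, v = (-3, 0, 6), so v_1 = -3.

-3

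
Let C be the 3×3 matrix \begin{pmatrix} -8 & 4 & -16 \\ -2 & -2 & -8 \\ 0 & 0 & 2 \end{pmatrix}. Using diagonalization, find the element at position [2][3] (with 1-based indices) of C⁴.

1280

Characteristic polynomial: s^3 + 8s^2 + 4s - 48 = (s - 2)(s + 4)(s + 6), so the eigenvalues are -6, -4, 2.
s=-4: eigenvector (-1, -1, 0).
s=-6: eigenvector (2, 1, 0).
s=2: eigenvector (-2, -1, 1).
P = [[-1, 2, -2], [-1, 1, -1], [0, 0, 1]], D = diag(-4, -6, 2), P⁻¹ = [[1, -2, 0], [1, -1, 1], [0, 0, 1]].
C⁴ = P·diag(256, 1296, 16)·P⁻¹ = [[2336, -2080, 2560], [1040, -784, 1280], [0, 0, 16]].
The requested entry is 1280.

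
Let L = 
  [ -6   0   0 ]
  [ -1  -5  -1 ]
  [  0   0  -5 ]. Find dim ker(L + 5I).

L + 5I = [[-1, 0, 0], [-1, 0, -1], [0, 0, 0]].
This matrix has rank 2, so its null space has dimension 3 − 2 = 1.

1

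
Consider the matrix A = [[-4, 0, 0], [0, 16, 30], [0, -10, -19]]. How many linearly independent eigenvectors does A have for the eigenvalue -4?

2

A + 4I = [[0, 0, 0], [0, 20, 30], [0, -10, -15]].
This matrix has rank 1, so its null space has dimension 3 − 1 = 2.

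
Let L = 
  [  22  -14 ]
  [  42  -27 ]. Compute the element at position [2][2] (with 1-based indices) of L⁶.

186621

Characteristic polynomial: μ^2 + 5μ - 6 = (μ - 1)(μ + 6), so the eigenvalues are -6, 1.
μ=-6: eigenvector (1, 2).
μ=1: eigenvector (-2, -3).
P = [[1, -2], [2, -3]], D = diag(-6, 1), P⁻¹ = [[-3, 2], [-2, 1]].
L⁶ = P·diag(46656, 1)·P⁻¹ = [[-139964, 93310], [-279930, 186621]].
The requested entry is 186621.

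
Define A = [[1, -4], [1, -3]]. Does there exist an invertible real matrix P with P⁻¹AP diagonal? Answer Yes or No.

Characteristic polynomial: p(r) = r^2 + 2r + 1 = (r + 1)^2.
r = -1 has algebraic multiplicity 2; rank(A + 1I) = 1, so geometric multiplicity = 1.
Geometric multiplicity < algebraic multiplicity, so A is not diagonalizable.

No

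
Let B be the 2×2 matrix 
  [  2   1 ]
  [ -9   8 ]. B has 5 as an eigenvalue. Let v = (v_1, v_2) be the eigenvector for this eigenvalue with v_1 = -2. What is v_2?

-6

B − 5I = [[-3, 1], [-9, 3]].
Solving (B − 5I)v = 0 gives the eigenspace spanned by (-2, -6).
With v_1 = -2, v = (-2, -6), so v_2 = -6.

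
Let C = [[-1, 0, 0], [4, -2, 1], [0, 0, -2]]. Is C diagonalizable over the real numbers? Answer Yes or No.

No

Characteristic polynomial: p(λ) = λ^3 + 5λ^2 + 8λ + 4 = (λ + 1)(λ + 2)^2.
λ = -2 has algebraic multiplicity 2; rank(C + 2I) = 2, so geometric multiplicity = 1.
Geometric multiplicity < algebraic multiplicity, so C is not diagonalizable.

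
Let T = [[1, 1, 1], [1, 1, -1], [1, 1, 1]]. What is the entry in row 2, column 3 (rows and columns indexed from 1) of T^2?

-1

Characteristic polynomial: s^3 - 3s^2 + 2s = s(s - 2)(s - 1), so the eigenvalues are 0, 1, 2.
s=0: eigenvector (1, -1, 0).
s=2: eigenvector (1, 0, 1).
s=1: eigenvector (1, -1, 1).
P = [[1, 1, 1], [-1, 0, -1], [0, 1, 1]], D = diag(0, 2, 1), P⁻¹ = [[1, 0, -1], [1, 1, 0], [-1, -1, 1]].
T² = P·diag(0, 4, 1)·P⁻¹ = [[3, 3, 1], [1, 1, -1], [3, 3, 1]].
The requested entry is -1.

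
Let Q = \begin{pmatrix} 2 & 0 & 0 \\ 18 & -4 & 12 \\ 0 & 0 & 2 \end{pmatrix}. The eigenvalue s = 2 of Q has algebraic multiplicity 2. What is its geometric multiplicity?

Q − 2I = [[0, 0, 0], [18, -6, 12], [0, 0, 0]].
This matrix has rank 1, so its null space has dimension 3 − 1 = 2.

2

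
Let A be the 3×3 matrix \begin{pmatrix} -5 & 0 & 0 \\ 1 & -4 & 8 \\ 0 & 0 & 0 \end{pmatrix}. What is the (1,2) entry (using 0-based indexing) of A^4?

-512

Characteristic polynomial: λ^3 + 9λ^2 + 20λ = λ(λ + 4)(λ + 5), so the eigenvalues are -5, -4, 0.
λ=-5: eigenvector (1, -1, 0).
λ=-4: eigenvector (0, 1, 0).
λ=0: eigenvector (0, 2, 1).
P = [[1, 0, 0], [-1, 1, 2], [0, 0, 1]], D = diag(-5, -4, 0), P⁻¹ = [[1, 0, 0], [1, 1, -2], [0, 0, 1]].
A⁴ = P·diag(625, 256, 0)·P⁻¹ = [[625, 0, 0], [-369, 256, -512], [0, 0, 0]].
The requested entry is -512.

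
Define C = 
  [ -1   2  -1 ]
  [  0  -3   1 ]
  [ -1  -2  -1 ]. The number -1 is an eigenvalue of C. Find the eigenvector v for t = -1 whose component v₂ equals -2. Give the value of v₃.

-4

C + 1I = [[0, 2, -1], [0, -2, 1], [-1, -2, 0]].
Solving (C + 1I)v = 0 gives the eigenspace spanned by (4, -2, -4).
With v₂ = -2, v = (4, -2, -4), so v₃ = -4.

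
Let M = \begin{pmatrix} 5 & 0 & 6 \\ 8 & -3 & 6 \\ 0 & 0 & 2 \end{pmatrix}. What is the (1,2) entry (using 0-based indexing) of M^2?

Characteristic polynomial: λ^3 - 4λ^2 - 11λ + 30 = (λ - 5)(λ - 2)(λ + 3), so the eigenvalues are -3, 2, 5.
λ=5: eigenvector (1, 1, 0).
λ=-3: eigenvector (0, 1, 0).
λ=2: eigenvector (-2, -2, 1).
P = [[1, 0, -2], [1, 1, -2], [0, 0, 1]], D = diag(5, -3, 2), P⁻¹ = [[1, 0, 2], [-1, 1, 0], [0, 0, 1]].
M² = P·diag(25, 9, 4)·P⁻¹ = [[25, 0, 42], [16, 9, 42], [0, 0, 4]].
The requested entry is 42.

42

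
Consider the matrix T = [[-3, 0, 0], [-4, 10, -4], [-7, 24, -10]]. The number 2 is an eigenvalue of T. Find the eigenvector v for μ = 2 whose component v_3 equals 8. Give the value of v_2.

T − 2I = [[-5, 0, 0], [-4, 8, -4], [-7, 24, -12]].
Solving (T − 2I)v = 0 gives the eigenspace spanned by (0, 4, 8).
With v_3 = 8, v = (0, 4, 8), so v_2 = 4.

4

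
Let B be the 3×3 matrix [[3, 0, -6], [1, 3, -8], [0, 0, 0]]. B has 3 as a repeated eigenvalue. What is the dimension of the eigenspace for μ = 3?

1

B − 3I = [[0, 0, -6], [1, 0, -8], [0, 0, -3]].
This matrix has rank 2, so its null space has dimension 3 − 2 = 1.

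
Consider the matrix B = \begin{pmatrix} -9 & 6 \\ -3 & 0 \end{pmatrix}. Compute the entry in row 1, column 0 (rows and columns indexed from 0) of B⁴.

Characteristic polynomial: λ^2 + 9λ + 18 = (λ + 3)(λ + 6), so the eigenvalues are -6, -3.
λ=-6: eigenvector (-2, -1).
λ=-3: eigenvector (1, 1).
P = [[-2, 1], [-1, 1]], D = diag(-6, -3), P⁻¹ = [[-1, 1], [-1, 2]].
B⁴ = P·diag(1296, 81)·P⁻¹ = [[2511, -2430], [1215, -1134]].
The requested entry is 1215.

1215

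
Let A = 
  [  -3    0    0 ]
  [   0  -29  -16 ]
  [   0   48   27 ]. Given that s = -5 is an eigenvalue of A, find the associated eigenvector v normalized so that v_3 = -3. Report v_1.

A + 5I = [[2, 0, 0], [0, -24, -16], [0, 48, 32]].
Solving (A + 5I)v = 0 gives the eigenspace spanned by (0, 2, -3).
With v_3 = -3, v = (0, 2, -3), so v_1 = 0.

0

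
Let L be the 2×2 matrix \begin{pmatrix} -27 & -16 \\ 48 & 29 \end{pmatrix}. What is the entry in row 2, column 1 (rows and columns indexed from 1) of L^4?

3264

Characteristic polynomial: t^2 - 2t - 15 = (t - 5)(t + 3), so the eigenvalues are -3, 5.
t=5: eigenvector (1, -2).
t=-3: eigenvector (-2, 3).
P = [[1, -2], [-2, 3]], D = diag(5, -3), P⁻¹ = [[-3, -2], [-2, -1]].
L⁴ = P·diag(625, 81)·P⁻¹ = [[-1551, -1088], [3264, 2257]].
The requested entry is 3264.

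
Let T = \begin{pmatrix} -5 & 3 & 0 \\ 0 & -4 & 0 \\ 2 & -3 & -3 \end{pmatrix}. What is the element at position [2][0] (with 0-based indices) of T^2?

-16

Characteristic polynomial: μ^3 + 12μ^2 + 47μ + 60 = (μ + 3)(μ + 4)(μ + 5), so the eigenvalues are -5, -4, -3.
μ=-4: eigenvector (3, 1, -3).
μ=-5: eigenvector (1, 0, -1).
μ=-3: eigenvector (0, 0, 1).
P = [[3, 1, 0], [1, 0, 0], [-3, -1, 1]], D = diag(-4, -5, -3), P⁻¹ = [[0, 1, 0], [1, -3, 0], [1, 0, 1]].
T² = P·diag(16, 25, 9)·P⁻¹ = [[25, -27, 0], [0, 16, 0], [-16, 27, 9]].
The requested entry is -16.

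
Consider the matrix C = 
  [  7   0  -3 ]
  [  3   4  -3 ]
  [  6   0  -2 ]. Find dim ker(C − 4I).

2

C − 4I = [[3, 0, -3], [3, 0, -3], [6, 0, -6]].
This matrix has rank 1, so its null space has dimension 3 − 1 = 2.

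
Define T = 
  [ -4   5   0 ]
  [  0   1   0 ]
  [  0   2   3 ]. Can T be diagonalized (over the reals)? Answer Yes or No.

Characteristic polynomial: p(μ) = μ^3 - 13μ + 12 = (μ - 3)(μ - 1)(μ + 4).
All 3 eigenvalues are distinct, so T is diagonalizable.

Yes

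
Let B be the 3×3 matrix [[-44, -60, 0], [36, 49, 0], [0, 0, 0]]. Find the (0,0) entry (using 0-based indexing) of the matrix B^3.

-944

Characteristic polynomial: μ^3 - 5μ^2 + 4μ = μ(μ - 4)(μ - 1), so the eigenvalues are 0, 1, 4.
μ=0: eigenvector (0, 0, 1).
μ=4: eigenvector (-5, 4, 0).
μ=1: eigenvector (4, -3, 0).
P = [[0, -5, 4], [0, 4, -3], [1, 0, 0]], D = diag(0, 4, 1), P⁻¹ = [[0, 0, 1], [3, 4, 0], [4, 5, 0]].
B³ = P·diag(0, 64, 1)·P⁻¹ = [[-944, -1260, 0], [756, 1009, 0], [0, 0, 0]].
The requested entry is -944.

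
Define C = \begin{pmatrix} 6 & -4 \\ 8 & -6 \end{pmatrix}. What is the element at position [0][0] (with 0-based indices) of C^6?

Characteristic polynomial: s^2 - 4 = (s - 2)(s + 2), so the eigenvalues are -2, 2.
s=2: eigenvector (1, 1).
s=-2: eigenvector (-1, -2).
P = [[1, -1], [1, -2]], D = diag(2, -2), P⁻¹ = [[2, -1], [1, -1]].
C⁶ = P·diag(64, 64)·P⁻¹ = [[64, 0], [0, 64]].
The requested entry is 64.

64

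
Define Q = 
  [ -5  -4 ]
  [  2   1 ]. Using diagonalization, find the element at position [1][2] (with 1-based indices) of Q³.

Characteristic polynomial: μ^2 + 4μ + 3 = (μ + 1)(μ + 3), so the eigenvalues are -3, -1.
μ=-3: eigenvector (2, -1).
μ=-1: eigenvector (1, -1).
P = [[2, 1], [-1, -1]], D = diag(-3, -1), P⁻¹ = [[1, 1], [-1, -2]].
Q³ = P·diag(-27, -1)·P⁻¹ = [[-53, -52], [26, 25]].
The requested entry is -52.

-52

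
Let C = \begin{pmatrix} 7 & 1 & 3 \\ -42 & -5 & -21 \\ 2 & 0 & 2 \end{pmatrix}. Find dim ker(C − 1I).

C − 1I = [[6, 1, 3], [-42, -6, -21], [2, 0, 1]].
This matrix has rank 2, so its null space has dimension 3 − 2 = 1.

1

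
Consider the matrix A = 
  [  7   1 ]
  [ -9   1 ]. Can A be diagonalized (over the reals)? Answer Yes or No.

No

Characteristic polynomial: p(t) = t^2 - 8t + 16 = (t - 4)^2.
t = 4 has algebraic multiplicity 2; rank(A − 4I) = 1, so geometric multiplicity = 1.
Geometric multiplicity < algebraic multiplicity, so A is not diagonalizable.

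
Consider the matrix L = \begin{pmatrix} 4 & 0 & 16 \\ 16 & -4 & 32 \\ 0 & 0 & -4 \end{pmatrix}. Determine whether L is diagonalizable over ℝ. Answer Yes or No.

Characteristic polynomial: p(μ) = μ^3 + 4μ^2 - 16μ - 64 = (μ - 4)(μ + 4)^2.
μ = -4 has algebraic multiplicity 2; rank(L + 4I) = 1, so geometric multiplicity = 2.
Every eigenvalue has geometric = algebraic multiplicity, so L is diagonalizable.

Yes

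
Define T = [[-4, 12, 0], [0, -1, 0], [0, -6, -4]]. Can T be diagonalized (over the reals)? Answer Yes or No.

Characteristic polynomial: p(s) = s^3 + 9s^2 + 24s + 16 = (s + 1)(s + 4)^2.
s = -4 has algebraic multiplicity 2; rank(T + 4I) = 1, so geometric multiplicity = 2.
Every eigenvalue has geometric = algebraic multiplicity, so T is diagonalizable.

Yes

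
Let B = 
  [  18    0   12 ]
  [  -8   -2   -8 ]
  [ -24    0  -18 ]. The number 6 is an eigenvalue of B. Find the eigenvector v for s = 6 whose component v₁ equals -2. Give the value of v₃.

2

B − 6I = [[12, 0, 12], [-8, -8, -8], [-24, 0, -24]].
Solving (B − 6I)v = 0 gives the eigenspace spanned by (-2, 0, 2).
With v₁ = -2, v = (-2, 0, 2), so v₃ = 2.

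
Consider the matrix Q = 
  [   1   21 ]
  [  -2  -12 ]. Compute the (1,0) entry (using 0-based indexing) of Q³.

Characteristic polynomial: μ^2 + 11μ + 30 = (μ + 5)(μ + 6), so the eigenvalues are -6, -5.
μ=-6: eigenvector (-3, 1).
μ=-5: eigenvector (7, -2).
P = [[-3, 7], [1, -2]], D = diag(-6, -5), P⁻¹ = [[2, 7], [1, 3]].
Q³ = P·diag(-216, -125)·P⁻¹ = [[421, 1911], [-182, -762]].
The requested entry is -182.

-182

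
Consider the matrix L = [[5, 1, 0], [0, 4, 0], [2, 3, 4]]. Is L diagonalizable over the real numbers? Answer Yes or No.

No

Characteristic polynomial: p(s) = s^3 - 13s^2 + 56s - 80 = (s - 5)(s - 4)^2.
s = 4 has algebraic multiplicity 2; rank(L − 4I) = 2, so geometric multiplicity = 1.
Geometric multiplicity < algebraic multiplicity, so L is not diagonalizable.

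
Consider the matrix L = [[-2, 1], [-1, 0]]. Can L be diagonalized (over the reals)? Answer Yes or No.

No

Characteristic polynomial: p(s) = s^2 + 2s + 1 = (s + 1)^2.
s = -1 has algebraic multiplicity 2; rank(L + 1I) = 1, so geometric multiplicity = 1.
Geometric multiplicity < algebraic multiplicity, so L is not diagonalizable.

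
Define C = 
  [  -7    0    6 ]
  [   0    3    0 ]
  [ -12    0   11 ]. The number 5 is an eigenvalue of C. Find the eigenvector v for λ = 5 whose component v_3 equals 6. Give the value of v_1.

3

C − 5I = [[-12, 0, 6], [0, -2, 0], [-12, 0, 6]].
Solving (C − 5I)v = 0 gives the eigenspace spanned by (3, 0, 6).
With v_3 = 6, v = (3, 0, 6), so v_1 = 3.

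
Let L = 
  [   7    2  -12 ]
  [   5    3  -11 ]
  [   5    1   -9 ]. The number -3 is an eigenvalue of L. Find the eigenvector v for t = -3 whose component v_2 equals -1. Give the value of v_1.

-1

L + 3I = [[10, 2, -12], [5, 6, -11], [5, 1, -6]].
Solving (L + 3I)v = 0 gives the eigenspace spanned by (-1, -1, -1).
With v_2 = -1, v = (-1, -1, -1), so v_1 = -1.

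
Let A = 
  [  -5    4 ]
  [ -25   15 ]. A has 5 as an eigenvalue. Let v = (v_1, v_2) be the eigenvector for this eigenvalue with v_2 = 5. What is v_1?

A − 5I = [[-10, 4], [-25, 10]].
Solving (A − 5I)v = 0 gives the eigenspace spanned by (2, 5).
With v_2 = 5, v = (2, 5), so v_1 = 2.

2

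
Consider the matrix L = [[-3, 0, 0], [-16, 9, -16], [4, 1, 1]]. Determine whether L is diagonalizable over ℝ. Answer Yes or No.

Characteristic polynomial: p(s) = s^3 - 7s^2 - 5s + 75 = (s - 5)^2(s + 3).
s = 5 has algebraic multiplicity 2; rank(L − 5I) = 2, so geometric multiplicity = 1.
Geometric multiplicity < algebraic multiplicity, so L is not diagonalizable.

No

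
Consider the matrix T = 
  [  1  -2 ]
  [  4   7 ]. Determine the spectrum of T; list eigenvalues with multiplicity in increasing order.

Characteristic polynomial: p(λ) = λ^2 - 8λ + 15 = (λ - 5)(λ - 3).
Roots (with multiplicity): 3, 5.

3, 5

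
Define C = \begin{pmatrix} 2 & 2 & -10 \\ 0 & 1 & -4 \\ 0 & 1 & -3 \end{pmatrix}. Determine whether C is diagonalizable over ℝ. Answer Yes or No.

Characteristic polynomial: p(λ) = λ^3 - 3λ - 2 = (λ - 2)(λ + 1)^2.
λ = -1 has algebraic multiplicity 2; rank(C + 1I) = 2, so geometric multiplicity = 1.
Geometric multiplicity < algebraic multiplicity, so C is not diagonalizable.

No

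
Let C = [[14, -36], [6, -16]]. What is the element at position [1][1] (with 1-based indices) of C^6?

-8000

Characteristic polynomial: t^2 + 2t - 8 = (t - 2)(t + 4), so the eigenvalues are -4, 2.
t=2: eigenvector (3, 1).
t=-4: eigenvector (2, 1).
P = [[3, 2], [1, 1]], D = diag(2, -4), P⁻¹ = [[1, -2], [-1, 3]].
C⁶ = P·diag(64, 4096)·P⁻¹ = [[-8000, 24192], [-4032, 12160]].
The requested entry is -8000.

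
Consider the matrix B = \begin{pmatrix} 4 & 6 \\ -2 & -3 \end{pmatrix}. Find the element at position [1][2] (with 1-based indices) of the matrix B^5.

Characteristic polynomial: r^2 - r = r(r - 1), so the eigenvalues are 0, 1.
r=1: eigenvector (2, -1).
r=0: eigenvector (3, -2).
P = [[2, 3], [-1, -2]], D = diag(1, 0), P⁻¹ = [[2, 3], [-1, -2]].
B⁵ = P·diag(1, 0)·P⁻¹ = [[4, 6], [-2, -3]].
The requested entry is 6.

6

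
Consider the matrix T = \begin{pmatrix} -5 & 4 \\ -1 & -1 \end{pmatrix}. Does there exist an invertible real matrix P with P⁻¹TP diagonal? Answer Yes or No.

Characteristic polynomial: p(λ) = λ^2 + 6λ + 9 = (λ + 3)^2.
λ = -3 has algebraic multiplicity 2; rank(T + 3I) = 1, so geometric multiplicity = 1.
Geometric multiplicity < algebraic multiplicity, so T is not diagonalizable.

No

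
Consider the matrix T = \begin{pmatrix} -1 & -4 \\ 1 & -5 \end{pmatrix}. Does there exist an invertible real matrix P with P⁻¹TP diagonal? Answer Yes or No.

No

Characteristic polynomial: p(μ) = μ^2 + 6μ + 9 = (μ + 3)^2.
μ = -3 has algebraic multiplicity 2; rank(T + 3I) = 1, so geometric multiplicity = 1.
Geometric multiplicity < algebraic multiplicity, so T is not diagonalizable.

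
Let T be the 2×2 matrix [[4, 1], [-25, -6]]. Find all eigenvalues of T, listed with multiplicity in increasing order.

Characteristic polynomial: p(λ) = λ^2 + 2λ + 1 = (λ + 1)^2.
Roots (with multiplicity): -1, -1.

-1, -1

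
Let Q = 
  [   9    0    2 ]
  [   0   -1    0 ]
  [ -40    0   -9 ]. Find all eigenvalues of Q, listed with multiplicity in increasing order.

Characteristic polynomial: p(t) = t^3 + t^2 - t - 1 = (t - 1)(t + 1)^2.
Roots (with multiplicity): -1, -1, 1.

-1, -1, 1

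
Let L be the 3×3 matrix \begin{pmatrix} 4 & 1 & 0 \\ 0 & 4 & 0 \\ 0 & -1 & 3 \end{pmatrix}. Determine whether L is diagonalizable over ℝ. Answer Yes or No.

Characteristic polynomial: p(μ) = μ^3 - 11μ^2 + 40μ - 48 = (μ - 4)^2(μ - 3).
μ = 4 has algebraic multiplicity 2; rank(L − 4I) = 2, so geometric multiplicity = 1.
Geometric multiplicity < algebraic multiplicity, so L is not diagonalizable.

No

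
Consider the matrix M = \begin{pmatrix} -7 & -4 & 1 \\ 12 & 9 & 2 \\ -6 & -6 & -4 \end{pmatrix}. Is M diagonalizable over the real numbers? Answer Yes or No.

Characteristic polynomial: p(r) = r^3 + 2r^2 - 5r - 6 = (r - 2)(r + 1)(r + 3).
All 3 eigenvalues are distinct, so M is diagonalizable.

Yes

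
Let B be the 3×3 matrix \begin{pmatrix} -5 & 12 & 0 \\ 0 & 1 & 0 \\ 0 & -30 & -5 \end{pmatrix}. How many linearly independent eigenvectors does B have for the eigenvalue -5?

2

B + 5I = [[0, 12, 0], [0, 6, 0], [0, -30, 0]].
This matrix has rank 1, so its null space has dimension 3 − 1 = 2.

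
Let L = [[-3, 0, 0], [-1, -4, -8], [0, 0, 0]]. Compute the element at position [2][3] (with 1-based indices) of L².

Characteristic polynomial: t^3 + 7t^2 + 12t = t(t + 3)(t + 4), so the eigenvalues are -4, -3, 0.
t=-3: eigenvector (1, -1, 0).
t=-4: eigenvector (0, 1, 0).
t=0: eigenvector (0, -2, 1).
P = [[1, 0, 0], [-1, 1, -2], [0, 0, 1]], D = diag(-3, -4, 0), P⁻¹ = [[1, 0, 0], [1, 1, 2], [0, 0, 1]].
L² = P·diag(9, 16, 0)·P⁻¹ = [[9, 0, 0], [7, 16, 32], [0, 0, 0]].
The requested entry is 32.

32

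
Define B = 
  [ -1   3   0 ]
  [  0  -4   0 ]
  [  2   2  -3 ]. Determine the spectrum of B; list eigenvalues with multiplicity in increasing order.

Characteristic polynomial: p(r) = r^3 + 8r^2 + 19r + 12 = (r + 1)(r + 3)(r + 4).
Roots (with multiplicity): -4, -3, -1.

-4, -3, -1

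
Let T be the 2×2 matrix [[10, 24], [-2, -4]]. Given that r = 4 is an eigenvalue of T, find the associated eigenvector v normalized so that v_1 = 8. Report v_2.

T − 4I = [[6, 24], [-2, -8]].
Solving (T − 4I)v = 0 gives the eigenspace spanned by (8, -2).
With v_1 = 8, v = (8, -2), so v_2 = -2.

-2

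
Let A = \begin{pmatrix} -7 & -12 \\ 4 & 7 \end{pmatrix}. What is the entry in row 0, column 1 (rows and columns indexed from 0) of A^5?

Characteristic polynomial: λ^2 - 1 = (λ - 1)(λ + 1), so the eigenvalues are -1, 1.
λ=-1: eigenvector (-2, 1).
λ=1: eigenvector (-3, 2).
P = [[-2, -3], [1, 2]], D = diag(-1, 1), P⁻¹ = [[-2, -3], [1, 2]].
A⁵ = P·diag(-1, 1)·P⁻¹ = [[-7, -12], [4, 7]].
The requested entry is -12.

-12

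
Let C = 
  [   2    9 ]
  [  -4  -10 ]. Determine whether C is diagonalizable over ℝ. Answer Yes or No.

Characteristic polynomial: p(r) = r^2 + 8r + 16 = (r + 4)^2.
r = -4 has algebraic multiplicity 2; rank(C + 4I) = 1, so geometric multiplicity = 1.
Geometric multiplicity < algebraic multiplicity, so C is not diagonalizable.

No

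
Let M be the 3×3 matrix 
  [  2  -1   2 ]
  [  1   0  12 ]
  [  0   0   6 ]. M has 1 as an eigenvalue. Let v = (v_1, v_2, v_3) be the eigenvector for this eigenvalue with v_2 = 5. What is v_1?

M − 1I = [[1, -1, 2], [1, -1, 12], [0, 0, 5]].
Solving (M − 1I)v = 0 gives the eigenspace spanned by (5, 5, 0).
With v_2 = 5, v = (5, 5, 0), so v_1 = 5.

5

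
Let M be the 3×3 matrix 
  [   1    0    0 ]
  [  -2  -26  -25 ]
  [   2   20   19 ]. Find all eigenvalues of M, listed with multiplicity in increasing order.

Characteristic polynomial: p(λ) = λ^3 + 6λ^2 - λ - 6 = (λ - 1)(λ + 1)(λ + 6).
Roots (with multiplicity): -6, -1, 1.

-6, -1, 1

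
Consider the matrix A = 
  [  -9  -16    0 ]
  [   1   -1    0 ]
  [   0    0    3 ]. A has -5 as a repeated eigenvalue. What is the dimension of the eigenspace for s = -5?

1

A + 5I = [[-4, -16, 0], [1, 4, 0], [0, 0, 8]].
This matrix has rank 2, so its null space has dimension 3 − 2 = 1.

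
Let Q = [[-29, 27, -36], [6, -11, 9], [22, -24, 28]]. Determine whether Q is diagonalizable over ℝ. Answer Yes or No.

Characteristic polynomial: p(t) = t^3 + 12t^2 + 45t + 50 = (t + 2)(t + 5)^2.
t = -5 has algebraic multiplicity 2; rank(Q + 5I) = 2, so geometric multiplicity = 1.
Geometric multiplicity < algebraic multiplicity, so Q is not diagonalizable.

No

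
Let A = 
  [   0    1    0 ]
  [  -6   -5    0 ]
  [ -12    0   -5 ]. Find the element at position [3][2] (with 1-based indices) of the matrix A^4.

Characteristic polynomial: λ^3 + 10λ^2 + 31λ + 30 = (λ + 2)(λ + 3)(λ + 5), so the eigenvalues are -5, -3, -2.
λ=-3: eigenvector (1, -3, -6).
λ=-2: eigenvector (1, -2, -4).
λ=-5: eigenvector (0, 0, 1).
P = [[1, 1, 0], [-3, -2, 0], [-6, -4, 1]], D = diag(-3, -2, -5), P⁻¹ = [[-2, -1, 0], [3, 1, 0], [0, -2, 1]].
A⁴ = P·diag(81, 16, 625)·P⁻¹ = [[-114, -65, 0], [390, 211, 0], [780, -828, 625]].
The requested entry is -828.

-828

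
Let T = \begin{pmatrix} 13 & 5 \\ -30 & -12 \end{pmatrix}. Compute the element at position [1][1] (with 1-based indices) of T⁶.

2059

Characteristic polynomial: μ^2 - μ - 6 = (μ - 3)(μ + 2), so the eigenvalues are -2, 3.
μ=-2: eigenvector (-1, 3).
μ=3: eigenvector (-1, 2).
P = [[-1, -1], [3, 2]], D = diag(-2, 3), P⁻¹ = [[2, 1], [-3, -1]].
T⁶ = P·diag(64, 729)·P⁻¹ = [[2059, 665], [-3990, -1266]].
The requested entry is 2059.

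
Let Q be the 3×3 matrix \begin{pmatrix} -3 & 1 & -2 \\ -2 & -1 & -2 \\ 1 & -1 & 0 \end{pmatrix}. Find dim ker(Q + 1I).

Q + 1I = [[-2, 1, -2], [-2, 0, -2], [1, -1, 1]].
This matrix has rank 2, so its null space has dimension 3 − 2 = 1.

1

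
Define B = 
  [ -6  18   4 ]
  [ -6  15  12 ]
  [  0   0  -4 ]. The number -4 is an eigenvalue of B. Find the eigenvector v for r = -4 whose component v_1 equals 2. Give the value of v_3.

B + 4I = [[-2, 18, 4], [-6, 19, 12], [0, 0, 0]].
Solving (B + 4I)v = 0 gives the eigenspace spanned by (2, 0, 1).
With v_1 = 2, v = (2, 0, 1), so v_3 = 1.

1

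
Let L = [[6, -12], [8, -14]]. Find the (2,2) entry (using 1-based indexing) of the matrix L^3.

-632

Characteristic polynomial: r^2 + 8r + 12 = (r + 2)(r + 6), so the eigenvalues are -6, -2.
r=-6: eigenvector (1, 1).
r=-2: eigenvector (-3, -2).
P = [[1, -3], [1, -2]], D = diag(-6, -2), P⁻¹ = [[-2, 3], [-1, 1]].
L³ = P·diag(-216, -8)·P⁻¹ = [[408, -624], [416, -632]].
The requested entry is -632.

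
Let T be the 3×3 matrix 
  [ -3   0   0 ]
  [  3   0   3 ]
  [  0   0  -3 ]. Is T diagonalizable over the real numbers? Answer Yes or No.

Characteristic polynomial: p(μ) = μ^3 + 6μ^2 + 9μ = μ(μ + 3)^2.
μ = -3 has algebraic multiplicity 2; rank(T + 3I) = 1, so geometric multiplicity = 2.
Every eigenvalue has geometric = algebraic multiplicity, so T is diagonalizable.

Yes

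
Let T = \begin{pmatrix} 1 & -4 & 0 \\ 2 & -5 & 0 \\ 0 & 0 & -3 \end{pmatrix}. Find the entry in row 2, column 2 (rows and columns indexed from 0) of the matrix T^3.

-27

Characteristic polynomial: s^3 + 7s^2 + 15s + 9 = (s + 1)(s + 3)^2, so the eigenvalues are -3, -3, -1.
s=-3: eigenvector (1, 1, 0).
s=-1: eigenvector (-2, -1, 0).
s=-3: eigenvector (0, 0, 1).
P = [[1, -2, 0], [1, -1, 0], [0, 0, 1]], D = diag(-3, -1, -3), P⁻¹ = [[-1, 2, 0], [-1, 1, 0], [0, 0, 1]].
T³ = P·diag(-27, -1, -27)·P⁻¹ = [[25, -52, 0], [26, -53, 0], [0, 0, -27]].
The requested entry is -27.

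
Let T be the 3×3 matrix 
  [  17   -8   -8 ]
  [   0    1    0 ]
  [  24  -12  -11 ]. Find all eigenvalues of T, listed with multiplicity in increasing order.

Characteristic polynomial: p(s) = s^3 - 7s^2 + 11s - 5 = (s - 5)(s - 1)^2.
Roots (with multiplicity): 1, 1, 5.

1, 1, 5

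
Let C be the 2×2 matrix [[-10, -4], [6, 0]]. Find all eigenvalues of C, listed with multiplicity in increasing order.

-6, -4

Characteristic polynomial: p(r) = r^2 + 10r + 24 = (r + 4)(r + 6).
Roots (with multiplicity): -6, -4.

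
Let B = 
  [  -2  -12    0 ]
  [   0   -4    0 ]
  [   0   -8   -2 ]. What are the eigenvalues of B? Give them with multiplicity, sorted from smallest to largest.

-4, -2, -2

Characteristic polynomial: p(s) = s^3 + 8s^2 + 20s + 16 = (s + 2)^2(s + 4).
Roots (with multiplicity): -4, -2, -2.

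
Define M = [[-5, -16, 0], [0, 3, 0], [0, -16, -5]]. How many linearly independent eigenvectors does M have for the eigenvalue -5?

2

M + 5I = [[0, -16, 0], [0, 8, 0], [0, -16, 0]].
This matrix has rank 1, so its null space has dimension 3 − 1 = 2.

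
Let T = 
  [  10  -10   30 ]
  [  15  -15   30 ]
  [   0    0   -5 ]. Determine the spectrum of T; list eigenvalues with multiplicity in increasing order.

Characteristic polynomial: p(r) = r^3 + 10r^2 + 25r = r(r + 5)^2.
Roots (with multiplicity): -5, -5, 0.

-5, -5, 0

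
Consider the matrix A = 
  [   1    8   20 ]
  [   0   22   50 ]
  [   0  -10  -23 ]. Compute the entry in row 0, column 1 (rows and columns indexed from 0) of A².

-16

Characteristic polynomial: r^3 - 7r + 6 = (r - 2)(r - 1)(r + 3), so the eigenvalues are -3, 1, 2.
r=1: eigenvector (1, 0, 0).
r=2: eigenvector (0, 5, -2).
r=-3: eigenvector (-1, -2, 1).
P = [[1, 0, -1], [0, 5, -2], [0, -2, 1]], D = diag(1, 2, -3), P⁻¹ = [[1, 2, 5], [0, 1, 2], [0, 2, 5]].
A² = P·diag(1, 4, 9)·P⁻¹ = [[1, -16, -40], [0, -16, -50], [0, 10, 29]].
The requested entry is -16.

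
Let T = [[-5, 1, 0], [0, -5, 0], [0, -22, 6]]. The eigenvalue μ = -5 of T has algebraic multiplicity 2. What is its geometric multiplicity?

T + 5I = [[0, 1, 0], [0, 0, 0], [0, -22, 11]].
This matrix has rank 2, so its null space has dimension 3 − 2 = 1.

1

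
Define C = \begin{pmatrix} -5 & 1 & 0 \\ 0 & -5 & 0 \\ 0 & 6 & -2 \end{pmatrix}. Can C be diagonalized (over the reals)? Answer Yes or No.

No

Characteristic polynomial: p(μ) = μ^3 + 12μ^2 + 45μ + 50 = (μ + 2)(μ + 5)^2.
μ = -5 has algebraic multiplicity 2; rank(C + 5I) = 2, so geometric multiplicity = 1.
Geometric multiplicity < algebraic multiplicity, so C is not diagonalizable.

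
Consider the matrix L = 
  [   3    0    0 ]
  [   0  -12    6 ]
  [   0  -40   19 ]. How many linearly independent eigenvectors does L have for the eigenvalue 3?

L − 3I = [[0, 0, 0], [0, -15, 6], [0, -40, 16]].
This matrix has rank 1, so its null space has dimension 3 − 1 = 2.

2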